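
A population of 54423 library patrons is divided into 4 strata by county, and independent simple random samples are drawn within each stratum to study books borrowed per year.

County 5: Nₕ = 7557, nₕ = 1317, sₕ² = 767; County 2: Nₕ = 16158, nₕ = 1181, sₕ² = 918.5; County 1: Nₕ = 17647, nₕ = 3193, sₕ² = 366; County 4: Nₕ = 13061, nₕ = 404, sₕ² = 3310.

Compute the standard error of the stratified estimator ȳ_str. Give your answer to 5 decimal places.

Var(ȳ_str) = Σₕ Wₕ²(1 − fₕ)sₕ²/nₕ with Wₕ = Nₕ/N, N = 54423.
County 5: Wₕ = 0.13885673; term = 0.13885673²·(1 − 0.17427551)·767/1317 = 0.0092721115.
County 2: Wₕ = 0.29689653; term = 0.29689653²·(1 − 0.07309073)·918.5/1181 = 0.063544321.
County 1: Wₕ = 0.32425629; term = 0.32425629²·(1 − 0.18093727)·366/3193 = 0.0098713408.
County 4: Wₕ = 0.23999045; term = 0.23999045²·(1 − 0.03093178)·3310/404 = 0.45728703.
Sum = 0.5399748.
SE = √(0.5399748) = 0.73483.

0.73483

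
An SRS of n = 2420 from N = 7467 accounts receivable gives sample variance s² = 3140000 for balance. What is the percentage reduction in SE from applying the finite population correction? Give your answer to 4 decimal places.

f = n/N = 2420/7467 = 0.32409267.
SE_no-fpc = √(s²/n) = 36.021114; SE_fpc = √((1−f)s²/n) = 29.614249.
Ratio = √(1−f) = 0.82213583. Reduction = 100·(1 − 0.82213583) = 17.7864%.

17.7864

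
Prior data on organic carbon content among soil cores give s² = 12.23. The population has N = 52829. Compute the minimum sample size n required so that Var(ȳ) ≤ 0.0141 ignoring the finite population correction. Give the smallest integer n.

868

Without fpc, n₀ = s²/D = 12.23/0.0141 = 867.3759.
Rounding up, n = 868.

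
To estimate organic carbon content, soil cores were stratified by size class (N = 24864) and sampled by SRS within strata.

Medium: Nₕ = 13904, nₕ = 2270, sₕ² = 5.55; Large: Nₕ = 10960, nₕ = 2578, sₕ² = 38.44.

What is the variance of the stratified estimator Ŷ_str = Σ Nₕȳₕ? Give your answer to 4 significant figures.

Var(Ŷ_str) = Σₕ Nₕ²(1 − fₕ)sₕ²/nₕ.
Medium: 13904²·(1 − 2270/13904)·5.55/2270 = 395490.4.
Large: 10960²·(1 − 2578/10960)·38.44/2578 = 1.3698048 × 10^6.
Sum = 1.7652952 × 10^6.

1.765 × 10^6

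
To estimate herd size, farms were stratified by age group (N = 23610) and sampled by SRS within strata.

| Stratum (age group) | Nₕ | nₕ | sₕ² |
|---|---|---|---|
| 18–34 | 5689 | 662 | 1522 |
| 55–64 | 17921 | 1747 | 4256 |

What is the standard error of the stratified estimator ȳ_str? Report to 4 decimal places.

Var(ȳ_str) = Σₕ Wₕ²(1 − fₕ)sₕ²/nₕ with Wₕ = Nₕ/N, N = 23610.
18–34: Wₕ = 0.24095722; term = 0.24095722²·(1 − 0.11636491)·1522/662 = 0.11795314.
55–64: Wₕ = 0.75904278; term = 0.75904278²·(1 − 0.09748340)·4256/1747 = 1.2667661.
Sum = 1.3847192.
SE = √(1.3847192) = 1.1767.

1.1767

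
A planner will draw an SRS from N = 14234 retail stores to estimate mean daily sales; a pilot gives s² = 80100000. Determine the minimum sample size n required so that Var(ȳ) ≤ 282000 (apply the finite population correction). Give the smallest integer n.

279

Without fpc, n₀ = s²/D = 80100000/282000 = 284.0426.
With fpc, (1 − n/N)·s²/n ≤ D requires n ≥ n₀/(1 + n₀/N) = 284.0426/(1 + 284.0426/14234) = 278.4854.
Rounding up, n = 279.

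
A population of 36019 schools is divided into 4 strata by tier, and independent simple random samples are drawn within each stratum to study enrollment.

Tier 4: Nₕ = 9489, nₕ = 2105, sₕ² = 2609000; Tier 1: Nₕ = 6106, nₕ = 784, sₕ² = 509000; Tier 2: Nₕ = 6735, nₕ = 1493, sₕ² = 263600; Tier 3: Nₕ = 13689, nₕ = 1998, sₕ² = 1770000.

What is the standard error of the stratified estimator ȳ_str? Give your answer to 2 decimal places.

14.05

Var(ȳ_str) = Σₕ Wₕ²(1 − fₕ)sₕ²/nₕ with Wₕ = Nₕ/N, N = 36019.
Tier 4: Wₕ = 0.26344429; term = 0.26344429²·(1 − 0.22183581)·2609000/2105 = 66.937704.
Tier 1: Wₕ = 0.16952164; term = 0.16952164²·(1 − 0.12839830)·509000/784 = 16.261855.
Tier 2: Wₕ = 0.18698465; term = 0.18698465²·(1 − 0.22167780)·263600/1493 = 4.8045964.
Tier 3: Wₕ = 0.38004942; term = 0.38004942²·(1 − 0.14595661)·1770000/1998 = 109.27929.
Sum = 197.28345.
SE = √(197.28345) = 14.05.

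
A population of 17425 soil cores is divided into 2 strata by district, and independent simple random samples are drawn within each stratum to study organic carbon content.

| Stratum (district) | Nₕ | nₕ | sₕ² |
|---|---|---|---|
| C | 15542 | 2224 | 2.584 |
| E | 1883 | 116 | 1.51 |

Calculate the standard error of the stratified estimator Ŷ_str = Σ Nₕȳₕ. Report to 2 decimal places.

532.73

Var(Ŷ_str) = Σₕ Nₕ²(1 − fₕ)sₕ²/nₕ.
C: 15542²·(1 − 2224/15542)·2.584/2224 = 240493.67.
E: 1883²·(1 − 116/1883)·1.51/116 = 43311.76.
Sum = 283805.43.
SE = √(283805.43) = 532.73.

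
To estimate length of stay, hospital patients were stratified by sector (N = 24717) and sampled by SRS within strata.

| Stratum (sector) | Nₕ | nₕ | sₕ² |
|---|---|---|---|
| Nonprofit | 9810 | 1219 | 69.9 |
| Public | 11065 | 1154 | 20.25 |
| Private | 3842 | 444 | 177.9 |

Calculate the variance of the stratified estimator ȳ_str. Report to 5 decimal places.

0.01962

Var(ȳ_str) = Σₕ Wₕ²(1 − fₕ)sₕ²/nₕ with Wₕ = Nₕ/N, N = 24717.
Nonprofit: Wₕ = 0.39689283; term = 0.39689283²·(1 − 0.12426096)·69.9/1219 = 0.0079103315.
Public: Wₕ = 0.44766760; term = 0.44766760²·(1 − 0.10429282)·20.25/1154 = 0.0031498988.
Private: Wₕ = 0.15543958; term = 0.15543958²·(1 − 0.11556481)·177.9/444 = 0.0085621375.
Sum = 0.019622368.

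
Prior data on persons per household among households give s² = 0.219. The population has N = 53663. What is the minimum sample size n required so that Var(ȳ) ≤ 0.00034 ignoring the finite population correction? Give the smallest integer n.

645

Without fpc, n₀ = s²/D = 0.219/0.00034 = 644.1176.
Rounding up, n = 645.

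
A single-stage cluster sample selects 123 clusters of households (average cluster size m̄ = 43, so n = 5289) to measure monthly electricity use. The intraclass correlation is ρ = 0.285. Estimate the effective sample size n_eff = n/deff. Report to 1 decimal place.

deff = 1 + (43 − 1)·0.285 = 1 + 11.97 = 12.97.
n_eff = 5289 / 12.97 = 407.8.

407.8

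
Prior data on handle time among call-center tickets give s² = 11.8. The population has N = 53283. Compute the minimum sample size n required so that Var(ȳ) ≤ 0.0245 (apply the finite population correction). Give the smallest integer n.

Without fpc, n₀ = s²/D = 11.8/0.0245 = 481.6327.
With fpc, (1 − n/N)·s²/n ≤ D requires n ≥ n₀/(1 + n₀/N) = 481.6327/(1 + 481.6327/53283) = 477.3182.
Rounding up, n = 478.

478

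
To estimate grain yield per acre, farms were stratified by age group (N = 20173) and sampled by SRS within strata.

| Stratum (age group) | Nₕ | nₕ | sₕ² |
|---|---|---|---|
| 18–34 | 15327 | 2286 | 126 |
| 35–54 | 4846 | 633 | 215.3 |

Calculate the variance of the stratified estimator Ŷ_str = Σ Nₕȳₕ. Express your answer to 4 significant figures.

1.796 × 10^7

Var(Ŷ_str) = Σₕ Nₕ²(1 − fₕ)sₕ²/nₕ.
18–34: 15327²·(1 − 2286/15327)·126/2286 = 1.1016975 × 10^7.
35–54: 4846²·(1 − 633/4846)·215.3/633 = 6.9440876 × 10^6.
Sum = 1.7961063 × 10^7.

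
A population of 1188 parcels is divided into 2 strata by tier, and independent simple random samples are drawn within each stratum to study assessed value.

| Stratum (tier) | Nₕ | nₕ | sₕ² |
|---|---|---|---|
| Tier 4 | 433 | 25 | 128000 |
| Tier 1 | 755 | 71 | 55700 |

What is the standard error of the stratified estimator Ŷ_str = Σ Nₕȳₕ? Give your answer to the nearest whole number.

36189

Var(Ŷ_str) = Σₕ Nₕ²(1 − fₕ)sₕ²/nₕ.
Tier 4: 433²·(1 − 25/433)·128000/25 = 9.0451968 × 10^8.
Tier 1: 755²·(1 − 71/755)·55700/71 = 4.0513513 × 10^8.
Sum = 1.3096548 × 10^9.
SE = √(1.3096548 × 10^9) = 36189.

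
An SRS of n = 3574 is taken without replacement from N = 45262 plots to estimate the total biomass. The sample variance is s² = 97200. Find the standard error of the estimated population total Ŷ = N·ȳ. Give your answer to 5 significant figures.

Var(Ŷ) = N²·Var(ȳ) = N²·(1 − n/N)·s²/n.
f = 3574/45262 = 0.07896249; Var(ȳ) = 0.92103751·97200/3574 = 25.048922.
Var(Ŷ) = 45262² · 25.048922 = 5.131644 × 10^10.
SE(Ŷ) = √(5.131644 × 10^10) = 226530.

226530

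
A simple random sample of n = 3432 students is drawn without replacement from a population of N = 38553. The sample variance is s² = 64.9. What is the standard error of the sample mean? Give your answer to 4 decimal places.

Under SRS without replacement, Var(ȳ) = (1 − f)·s²/n with f = n/N = 3432/38553 = 0.08902031.
Var(ȳ) = (1 − 0.08902031)·64.9/3432 = 0.91097969·0.018910256 = 0.01722686.
SE(ȳ) = √(0.01722686) = 0.1313.

0.1313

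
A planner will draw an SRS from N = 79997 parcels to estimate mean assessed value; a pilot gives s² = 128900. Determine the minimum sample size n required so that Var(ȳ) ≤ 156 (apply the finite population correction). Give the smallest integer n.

Without fpc, n₀ = s²/D = 128900/156 = 826.2821.
With fpc, (1 − n/N)·s²/n ≤ D requires n ≥ n₀/(1 + n₀/N) = 826.2821/(1 + 826.2821/79997) = 817.8348.
Rounding up, n = 818.

818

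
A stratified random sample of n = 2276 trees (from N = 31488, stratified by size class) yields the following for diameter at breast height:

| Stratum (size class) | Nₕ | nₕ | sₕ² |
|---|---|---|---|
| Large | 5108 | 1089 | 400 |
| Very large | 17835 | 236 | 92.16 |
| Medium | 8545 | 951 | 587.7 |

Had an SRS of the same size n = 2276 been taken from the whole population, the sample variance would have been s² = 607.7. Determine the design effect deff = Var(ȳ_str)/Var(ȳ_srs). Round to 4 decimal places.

Var(ȳ_str) = Σ Wₕ²(1−fₕ)sₕ²/nₕ with Wₕ = Nₕ/31488:
  Large: (5108/31488)²·(1−1089/5108)·400/1089 = 0.0076052037
  Very large: (17835/31488)²·(1−236/17835)·92.16/236 = 0.12362361
  Medium: (8545/31488)²·(1−951/8545)·587.7/951 = 0.040445265
  → Var(ȳ_str) = 0.17167408.
Var(ȳ_srs) = (1 − 2276/31488)·607.7/2276 = 0.2477041.
deff = 0.17167408 / 0.2477041 = 0.6931.

0.6931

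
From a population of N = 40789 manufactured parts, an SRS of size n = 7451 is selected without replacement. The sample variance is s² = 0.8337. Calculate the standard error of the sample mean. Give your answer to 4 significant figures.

0.009563

Under SRS without replacement, Var(ȳ) = (1 − f)·s²/n with f = n/N = 7451/40789 = 0.18267180.
Var(ȳ) = (1 − 0.18267180)·0.8337/7451 = 0.81732820·1.1189102 × 10^-4 = 9.1451687 × 10^-5.
SE(ȳ) = √(9.1451687 × 10^-5) = 0.009563.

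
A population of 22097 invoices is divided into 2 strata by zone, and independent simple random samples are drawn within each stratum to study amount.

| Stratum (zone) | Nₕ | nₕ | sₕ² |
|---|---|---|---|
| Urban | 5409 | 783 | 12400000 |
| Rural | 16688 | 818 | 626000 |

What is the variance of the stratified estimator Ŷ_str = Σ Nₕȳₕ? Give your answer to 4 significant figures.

5.989 × 10^11

Var(Ŷ_str) = Σₕ Nₕ²(1 − fₕ)sₕ²/nₕ.
Urban: 5409²·(1 − 783/5409)·12400000/783 = 3.962621 × 10^11.
Rural: 16688²·(1 − 818/16688)·626000/818 = 2.0267596 × 10^11.
Sum = 5.9893806 × 10^11.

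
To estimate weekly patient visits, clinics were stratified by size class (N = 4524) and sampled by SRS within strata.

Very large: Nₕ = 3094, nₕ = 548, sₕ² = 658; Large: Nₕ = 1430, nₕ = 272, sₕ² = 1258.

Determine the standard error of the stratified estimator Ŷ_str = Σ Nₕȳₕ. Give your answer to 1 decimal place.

4137.3

Var(Ŷ_str) = Σₕ Nₕ²(1 − fₕ)sₕ²/nₕ.
Very large: 3094²·(1 − 548/3094)·658/548 = 9.4585387 × 10^6.
Large: 1430²·(1 − 272/1430)·1258/272 = 7.6587225 × 10^6.
Sum = 1.7117261 × 10^7.
SE = √(1.7117261 × 10^7) = 4137.3.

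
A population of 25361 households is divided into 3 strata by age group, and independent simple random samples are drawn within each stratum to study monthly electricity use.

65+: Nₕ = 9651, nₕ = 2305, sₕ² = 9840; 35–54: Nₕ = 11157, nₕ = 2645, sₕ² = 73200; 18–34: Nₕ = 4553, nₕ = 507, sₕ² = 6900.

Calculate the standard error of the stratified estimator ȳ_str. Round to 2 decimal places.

2.22

Var(ȳ_str) = Σₕ Wₕ²(1 − fₕ)sₕ²/nₕ with Wₕ = Nₕ/N, N = 25361.
65+: Wₕ = 0.38054493; term = 0.38054493²·(1 − 0.23883535)·9840/2305 = 0.47055962.
35–54: Wₕ = 0.43992745; term = 0.43992745²·(1 − 0.23707090)·73200/2645 = 4.0863137.
18–34: Wₕ = 0.17952762; term = 0.17952762²·(1 − 0.11135515)·6900/507 = 0.38979109.
Sum = 4.9466644.
SE = √(4.9466644) = 2.22.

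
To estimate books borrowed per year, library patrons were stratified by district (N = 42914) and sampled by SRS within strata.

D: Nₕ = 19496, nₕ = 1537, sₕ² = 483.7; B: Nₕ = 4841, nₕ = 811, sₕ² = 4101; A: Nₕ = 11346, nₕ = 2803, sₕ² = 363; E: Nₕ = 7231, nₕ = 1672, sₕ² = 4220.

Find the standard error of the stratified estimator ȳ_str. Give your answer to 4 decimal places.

Var(ȳ_str) = Σₕ Wₕ²(1 − fₕ)sₕ²/nₕ with Wₕ = Nₕ/N, N = 42914.
D: Wₕ = 0.45430396; term = 0.45430396²·(1 − 0.07883668)·483.7/1537 = 0.059831776.
B: Wₕ = 0.11280701; term = 0.11280701²·(1 − 0.16752737)·4101/811 = 0.053568693.
A: Wₕ = 0.26438924; term = 0.26438924²·(1 − 0.24704742)·363/2803 = 0.0068161434.
E: Wₕ = 0.16849979; term = 0.16849979²·(1 − 0.23122666)·4220/1672 = 0.055090057.
Sum = 0.17530667.
SE = √(0.17530667) = 0.4187.

0.4187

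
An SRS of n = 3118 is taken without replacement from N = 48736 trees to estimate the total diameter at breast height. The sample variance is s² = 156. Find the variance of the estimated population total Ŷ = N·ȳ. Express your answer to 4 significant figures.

1.112 × 10^8

Var(Ŷ) = N²·Var(ȳ) = N²·(1 − n/N)·s²/n.
f = 3118/48736 = 0.06397735; Var(ȳ) = 0.93602265·156/3118 = 0.046831153.
Var(Ŷ) = 48736² · 0.046831153 = 1.1123325 × 10^8.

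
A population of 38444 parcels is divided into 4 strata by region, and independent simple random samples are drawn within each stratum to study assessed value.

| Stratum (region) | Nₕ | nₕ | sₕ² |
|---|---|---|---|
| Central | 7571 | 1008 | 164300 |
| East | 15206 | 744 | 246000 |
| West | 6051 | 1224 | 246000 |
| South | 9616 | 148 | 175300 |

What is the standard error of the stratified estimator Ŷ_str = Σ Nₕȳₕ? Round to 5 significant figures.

Var(Ŷ_str) = Σₕ Nₕ²(1 − fₕ)sₕ²/nₕ.
Central: 7571²·(1 − 1008/7571)·164300/1008 = 8.0990239 × 10^9.
East: 15206²·(1 − 744/15206)·246000/744 = 7.2711904 × 10^10.
West: 6051²·(1 − 1224/6051)·246000/1224 = 5.8702709 × 10^9.
South: 9616²·(1 − 148/9616)·175300/148 = 1.0783827 × 10^11.
Sum = 1.9451947 × 10^11.
SE = √(1.9451947 × 10^11) = 441040.

441040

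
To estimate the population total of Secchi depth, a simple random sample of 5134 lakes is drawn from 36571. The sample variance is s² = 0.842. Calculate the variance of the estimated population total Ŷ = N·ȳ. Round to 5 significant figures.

188550

Var(Ŷ) = N²·Var(ȳ) = N²·(1 − n/N)·s²/n.
f = 5134/36571 = 0.14038446; Var(ȳ) = 0.85961554·0.842/5134 = 1.4098097 × 10^-4.
Var(Ŷ) = 36571² · (1.4098097 × 10^-4) = 188553.31.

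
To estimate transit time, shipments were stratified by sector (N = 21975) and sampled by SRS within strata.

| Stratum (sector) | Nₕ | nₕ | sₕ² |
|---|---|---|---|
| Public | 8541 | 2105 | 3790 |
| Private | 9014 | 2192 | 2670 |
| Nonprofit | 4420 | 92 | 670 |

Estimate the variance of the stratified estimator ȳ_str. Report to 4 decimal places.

Var(ȳ_str) = Σₕ Wₕ²(1 − fₕ)sₕ²/nₕ with Wₕ = Nₕ/N, N = 21975.
Public: Wₕ = 0.38866894; term = 0.38866894²·(1 − 0.24645826)·3790/2105 = 0.20495292.
Private: Wₕ = 0.41019340; term = 0.41019340²·(1 − 0.24317728)·2670/2192 = 0.15511086.
Nonprofit: Wₕ = 0.20113766; term = 0.20113766²·(1 − 0.02081448)·670/92 = 0.28849529.
Sum = 0.64855907.

0.6486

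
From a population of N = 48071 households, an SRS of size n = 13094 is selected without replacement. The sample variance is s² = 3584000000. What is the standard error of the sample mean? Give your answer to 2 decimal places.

446.27

Under SRS without replacement, Var(ȳ) = (1 − f)·s²/n with f = n/N = 13094/48071 = 0.27238876.
Var(ȳ) = (1 − 0.27238876)·3584000000/13094 = 0.72761124·273713.15 = 199156.77.
SE(ȳ) = √(199156.77) = 446.27.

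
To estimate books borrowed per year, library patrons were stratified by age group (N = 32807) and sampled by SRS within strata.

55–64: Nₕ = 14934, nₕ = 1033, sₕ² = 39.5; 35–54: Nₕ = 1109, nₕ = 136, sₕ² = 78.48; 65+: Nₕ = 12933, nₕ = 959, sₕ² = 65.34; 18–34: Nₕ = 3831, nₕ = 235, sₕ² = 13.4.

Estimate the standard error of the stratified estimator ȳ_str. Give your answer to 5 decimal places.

Var(ȳ_str) = Σₕ Wₕ²(1 − fₕ)sₕ²/nₕ with Wₕ = Nₕ/N, N = 32807.
55–64: Wₕ = 0.45520773; term = 0.45520773²·(1 − 0.06917102)·39.5/1033 = 0.0073754059.
35–54: Wₕ = 0.03380376; term = 0.03380376²·(1 − 0.12263300)·78.48/136 = 5.7853739 × 10^-4.
65+: Wₕ = 0.39421465; term = 0.39421465²·(1 − 0.07415140)·65.34/959 = 0.0098031583.
18–34: Wₕ = 0.11677386; term = 0.11677386²·(1 − 0.06134169)·13.4/235 = 7.2985357 × 10^-4.
Sum = 0.018486955.
SE = √(0.018486955) = 0.13597.

0.13597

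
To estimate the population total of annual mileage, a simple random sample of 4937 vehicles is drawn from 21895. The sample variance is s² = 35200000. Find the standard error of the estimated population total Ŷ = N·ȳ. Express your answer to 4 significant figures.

1.627 × 10^6

Var(Ŷ) = N²·Var(ȳ) = N²·(1 − n/N)·s²/n.
f = 4937/21895 = 0.22548527; Var(ȳ) = 0.77451473·35200000/4937 = 5522.1629.
Var(Ŷ) = 21895² · 5522.1629 = 2.6472753 × 10^12.
SE(Ŷ) = √(2.6472753 × 10^12) = 1.627 × 10^6.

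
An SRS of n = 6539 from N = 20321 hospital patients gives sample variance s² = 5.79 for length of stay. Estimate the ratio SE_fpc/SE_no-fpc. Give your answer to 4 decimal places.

f = n/N = 6539/20321 = 0.32178535.
SE_no-fpc = √(s²/n) = 0.029756621; SE_fpc = √((1−f)s²/n) = 0.024505705.
Ratio = √(1−f) = 0.82353789.

0.8235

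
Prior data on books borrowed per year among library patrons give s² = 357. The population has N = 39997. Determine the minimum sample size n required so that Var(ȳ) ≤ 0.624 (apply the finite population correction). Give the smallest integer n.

565

Without fpc, n₀ = s²/D = 357/0.624 = 572.1154.
With fpc, (1 − n/N)·s²/n ≤ D requires n ≥ n₀/(1 + n₀/N) = 572.1154/(1 + 572.1154/39997) = 564.0473.
Rounding up, n = 565.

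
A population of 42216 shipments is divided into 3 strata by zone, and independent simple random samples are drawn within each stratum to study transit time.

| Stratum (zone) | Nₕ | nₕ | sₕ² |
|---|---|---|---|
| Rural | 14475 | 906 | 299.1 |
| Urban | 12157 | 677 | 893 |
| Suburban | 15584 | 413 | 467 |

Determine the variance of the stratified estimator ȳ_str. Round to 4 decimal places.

Var(ȳ_str) = Σₕ Wₕ²(1 − fₕ)sₕ²/nₕ with Wₕ = Nₕ/N, N = 42216.
Rural: Wₕ = 0.34287948; term = 0.34287948²·(1 − 0.06259067)·299.1/906 = 0.036383164.
Urban: Wₕ = 0.28797139; term = 0.28797139²·(1 − 0.05568808)·893/677 = 0.10329444.
Suburban: Wₕ = 0.36914914; term = 0.36914914²·(1 − 0.02650154)·467/413 = 0.15000503.
Sum = 0.28968263.

0.2897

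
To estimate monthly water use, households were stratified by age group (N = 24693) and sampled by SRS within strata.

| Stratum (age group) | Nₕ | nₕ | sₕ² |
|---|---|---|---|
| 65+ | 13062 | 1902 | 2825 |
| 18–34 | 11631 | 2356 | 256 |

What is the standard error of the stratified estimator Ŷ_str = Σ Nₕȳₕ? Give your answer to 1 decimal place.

Var(Ŷ_str) = Σₕ Nₕ²(1 − fₕ)sₕ²/nₕ.
65+: 13062²·(1 − 1902/13062)·2825/1902 = 2.1651192 × 10^8.
18–34: 11631²·(1 − 2356/11631)·256/2356 = 1.1721836 × 10^7.
Sum = 2.2823376 × 10^8.
SE = √(2.2823376 × 10^8) = 15107.4.

15107.4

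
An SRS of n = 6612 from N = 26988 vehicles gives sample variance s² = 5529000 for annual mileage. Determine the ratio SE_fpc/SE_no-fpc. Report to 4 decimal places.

0.8689

f = n/N = 6612/26988 = 0.24499778.
SE_no-fpc = √(s²/n) = 28.917242; SE_fpc = √((1−f)s²/n) = 25.126442.
Ratio = √(1−f) = 0.86890864.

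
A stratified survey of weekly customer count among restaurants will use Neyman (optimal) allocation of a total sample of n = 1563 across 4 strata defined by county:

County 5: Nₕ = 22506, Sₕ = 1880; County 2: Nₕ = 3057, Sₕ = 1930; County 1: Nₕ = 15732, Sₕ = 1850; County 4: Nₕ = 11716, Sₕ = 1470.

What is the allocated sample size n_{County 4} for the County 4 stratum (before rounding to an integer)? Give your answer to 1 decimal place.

Neyman allocation: nₕ = n·NₕSₕ / Σⱼ NⱼSⱼ.
Σ NⱼSⱼ = 22506·1880 + 3057·1930 + 15732·1850 + 11716·1470 = 9.453801 × 10^7.
n_{County 4} = 1563·11716·1470 / (9.453801 × 10^7) = 284.7.

284.7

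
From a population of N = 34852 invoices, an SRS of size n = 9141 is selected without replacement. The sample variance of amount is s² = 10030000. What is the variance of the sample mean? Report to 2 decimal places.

Under SRS without replacement, Var(ȳ) = (1 − f)·s²/n with f = n/N = 9141/34852 = 0.26228050.
Var(ȳ) = (1 − 0.26228050)·10030000/9141 = 0.73771950·1097.2541 = 809.46577.

809.47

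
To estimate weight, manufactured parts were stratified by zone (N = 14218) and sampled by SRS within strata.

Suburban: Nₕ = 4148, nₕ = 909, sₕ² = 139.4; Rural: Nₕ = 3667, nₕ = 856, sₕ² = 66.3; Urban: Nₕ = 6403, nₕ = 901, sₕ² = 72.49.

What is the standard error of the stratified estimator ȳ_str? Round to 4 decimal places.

0.1678

Var(ȳ_str) = Σₕ Wₕ²(1 − fₕ)sₕ²/nₕ with Wₕ = Nₕ/N, N = 14218.
Suburban: Wₕ = 0.29174286; term = 0.29174286²·(1 − 0.21914176)·139.4/909 = 0.010192285.
Rural: Wₕ = 0.25791251; term = 0.25791251²·(1 − 0.23343332)·66.3/856 = 0.0039494307.
Urban: Wₕ = 0.45034463; term = 0.45034463²·(1 − 0.14071529)·72.49/901 = 0.014021045.
Sum = 0.028162761.
SE = √(0.028162761) = 0.1678.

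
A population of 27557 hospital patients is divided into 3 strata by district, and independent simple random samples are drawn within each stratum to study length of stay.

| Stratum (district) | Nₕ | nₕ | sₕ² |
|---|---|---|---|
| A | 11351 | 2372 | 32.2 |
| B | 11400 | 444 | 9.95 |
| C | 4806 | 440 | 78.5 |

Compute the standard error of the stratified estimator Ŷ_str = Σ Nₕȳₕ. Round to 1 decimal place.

Var(Ŷ_str) = Σₕ Nₕ²(1 − fₕ)sₕ²/nₕ.
A: 11351²·(1 − 2372/11351)·32.2/2372 = 1.3835768 × 10^6.
B: 11400²·(1 − 444/11400)·9.95/444 = 2.7989619 × 10^6.
C: 4806²·(1 − 440/4806)·78.5/440 = 3.7435572 × 10^6.
Sum = 7.9260959 × 10^6.
SE = √(7.9260959 × 10^6) = 2815.3.

2815.3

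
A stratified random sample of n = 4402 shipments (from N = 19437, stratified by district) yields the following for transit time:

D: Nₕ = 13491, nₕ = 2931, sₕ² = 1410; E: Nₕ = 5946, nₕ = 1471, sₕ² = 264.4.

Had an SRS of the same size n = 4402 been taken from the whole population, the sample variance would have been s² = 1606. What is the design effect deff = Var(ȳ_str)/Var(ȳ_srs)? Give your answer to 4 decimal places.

0.6877

Var(ȳ_str) = Σ Wₕ²(1−fₕ)sₕ²/nₕ with Wₕ = Nₕ/19437:
  D: (13491/19437)²·(1−2931/13491)·1410/2931 = 0.18140652
  E: (5946/19437)²·(1−1471/5946)·264.4/1471 = 0.012659258
  → Var(ȳ_str) = 0.19406578.
Var(ȳ_srs) = (1 − 4402/19437)·1606/4402 = 0.28220825.
deff = 0.19406578 / 0.28220825 = 0.6877.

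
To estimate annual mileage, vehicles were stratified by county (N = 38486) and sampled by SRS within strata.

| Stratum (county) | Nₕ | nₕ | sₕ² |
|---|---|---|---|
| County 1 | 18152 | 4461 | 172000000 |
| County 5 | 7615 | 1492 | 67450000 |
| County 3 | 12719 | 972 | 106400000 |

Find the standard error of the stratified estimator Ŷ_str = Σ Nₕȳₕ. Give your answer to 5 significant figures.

Var(Ŷ_str) = Σₕ Nₕ²(1 − fₕ)sₕ²/nₕ.
County 1: 18152²·(1 − 4461/18152)·172000000/4461 = 9.5819936 × 10^12.
County 5: 7615²·(1 − 1492/7615)·67450000/1492 = 2.1078869 × 10^12.
County 3: 12719²·(1 − 972/12719)·106400000/972 = 1.6355179 × 10^13.
Sum = 2.804506 × 10^13.
SE = √(2.804506 × 10^13) = 5.2958 × 10^6.

5.2958 × 10^6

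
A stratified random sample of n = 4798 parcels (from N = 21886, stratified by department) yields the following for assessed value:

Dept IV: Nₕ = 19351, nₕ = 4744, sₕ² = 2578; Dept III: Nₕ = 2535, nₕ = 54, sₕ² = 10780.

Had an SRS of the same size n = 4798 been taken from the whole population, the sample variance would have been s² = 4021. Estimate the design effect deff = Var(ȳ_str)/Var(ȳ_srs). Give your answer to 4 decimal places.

Var(ȳ_str) = Σ Wₕ²(1−fₕ)sₕ²/nₕ with Wₕ = Nₕ/21886:
  Dept IV: (19351/21886)²·(1−4744/19351)·2578/4744 = 0.32067853
  Dept III: (2535/21886)²·(1−54/2535)·10780/54 = 2.6211806
  → Var(ȳ_str) = 2.9418591.
Var(ȳ_srs) = (1 − 4798/21886)·4021/4798 = 0.65433277.
deff = 2.9418591 / 0.65433277 = 4.4960.

4.4960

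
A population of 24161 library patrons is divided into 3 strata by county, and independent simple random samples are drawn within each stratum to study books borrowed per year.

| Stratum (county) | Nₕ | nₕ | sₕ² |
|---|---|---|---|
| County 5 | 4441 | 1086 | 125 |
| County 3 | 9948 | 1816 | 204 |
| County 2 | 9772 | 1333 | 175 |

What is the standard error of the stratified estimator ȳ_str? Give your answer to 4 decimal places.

Var(ȳ_str) = Σₕ Wₕ²(1 − fₕ)sₕ²/nₕ with Wₕ = Nₕ/N, N = 24161.
County 5: Wₕ = 0.18380862; term = 0.18380862²·(1 − 0.24453952)·125/1086 = 0.0029378098.
County 3: Wₕ = 0.41173792; term = 0.41173792²·(1 − 0.18254926)·204/1816 = 0.015567456.
County 2: Wₕ = 0.40445346; term = 0.40445346²·(1 − 0.13641015)·175/1333 = 0.018546097.
Sum = 0.037051363.
SE = √(0.037051363) = 0.1925.

0.1925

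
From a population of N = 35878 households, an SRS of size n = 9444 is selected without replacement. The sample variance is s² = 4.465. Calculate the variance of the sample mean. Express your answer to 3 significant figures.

3.48 × 10^-4

Under SRS without replacement, Var(ȳ) = (1 − f)·s²/n with f = n/N = 9444/35878 = 0.26322537.
Var(ȳ) = (1 − 0.26322537)·4.465/9444 = 0.73677463·4.7278695 × 10^-4 = 3.4833743 × 10^-4.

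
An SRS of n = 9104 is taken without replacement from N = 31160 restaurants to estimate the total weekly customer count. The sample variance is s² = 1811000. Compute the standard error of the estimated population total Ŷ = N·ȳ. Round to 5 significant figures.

Var(Ŷ) = N²·Var(ȳ) = N²·(1 − n/N)·s²/n.
f = 9104/31160 = 0.29216945; Var(ȳ) = 0.70783055·1811000/9104 = 140.80417.
Var(Ŷ) = 31160² · 140.80417 = 1.3671319 × 10^11.
SE(Ŷ) = √(1.3671319 × 10^11) = 369750.

369750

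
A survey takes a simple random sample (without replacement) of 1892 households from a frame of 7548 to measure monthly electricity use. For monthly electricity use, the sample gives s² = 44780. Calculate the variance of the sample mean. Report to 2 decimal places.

Under SRS without replacement, Var(ȳ) = (1 − f)·s²/n with f = n/N = 1892/7548 = 0.25066243.
Var(ȳ) = (1 − 0.25066243)·44780/1892 = 0.74933757·23.668076 = 17.735379.

17.74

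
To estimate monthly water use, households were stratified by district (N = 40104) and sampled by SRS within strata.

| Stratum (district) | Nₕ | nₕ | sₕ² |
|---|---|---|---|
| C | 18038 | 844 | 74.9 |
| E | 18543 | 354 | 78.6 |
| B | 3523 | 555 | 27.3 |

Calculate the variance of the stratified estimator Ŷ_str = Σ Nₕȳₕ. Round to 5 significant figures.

Var(Ŷ_str) = Σₕ Nₕ²(1 − fₕ)sₕ²/nₕ.
C: 18038²·(1 − 844/18038)·74.9/844 = 2.7523564 × 10^7.
E: 18543²·(1 − 354/18543)·78.6/354 = 7.4887288 × 10^7.
B: 3523²·(1 − 555/3523)·27.3/555 = 514335.15.
Sum = 1.0292519 × 10^8.

1.0293 × 10^8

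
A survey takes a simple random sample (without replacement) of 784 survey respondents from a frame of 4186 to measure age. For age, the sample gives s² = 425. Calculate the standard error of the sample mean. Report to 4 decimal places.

Under SRS without replacement, Var(ȳ) = (1 − f)·s²/n with f = n/N = 784/4186 = 0.18729097.
Var(ȳ) = (1 − 0.18729097)·425/784 = 0.81270903·0.54209184 = 0.44056293.
SE(ȳ) = √(0.44056293) = 0.6637.

0.6637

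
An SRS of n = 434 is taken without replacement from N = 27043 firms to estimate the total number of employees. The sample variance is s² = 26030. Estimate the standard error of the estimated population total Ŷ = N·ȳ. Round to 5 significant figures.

207750

Var(Ŷ) = N²·Var(ȳ) = N²·(1 − n/N)·s²/n.
f = 434/27043 = 0.01604852; Var(ȳ) = 0.98395148·26030/434 = 59.014417.
Var(Ŷ) = 27043² · 59.014417 = 4.3158651 × 10^10.
SE(Ŷ) = √(4.3158651 × 10^10) = 207750.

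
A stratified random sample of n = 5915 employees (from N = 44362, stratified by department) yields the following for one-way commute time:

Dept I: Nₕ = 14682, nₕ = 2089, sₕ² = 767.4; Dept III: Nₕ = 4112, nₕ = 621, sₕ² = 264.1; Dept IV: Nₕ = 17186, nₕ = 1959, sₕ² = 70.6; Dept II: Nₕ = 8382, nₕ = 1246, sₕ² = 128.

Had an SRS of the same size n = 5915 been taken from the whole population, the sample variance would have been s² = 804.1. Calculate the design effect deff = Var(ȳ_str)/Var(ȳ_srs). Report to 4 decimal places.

Var(ȳ_str) = Σ Wₕ²(1−fₕ)sₕ²/nₕ with Wₕ = Nₕ/44362:
  Dept I: (14682/44362)²·(1−2089/14682)·767.4/2089 = 0.03451243
  Dept III: (4112/44362)²·(1−621/4112)·264.1/621 = 0.0031021123
  Dept IV: (17186/44362)²·(1−1959/17186)·70.6/1959 = 0.0047922248
  Dept II: (8382/44362)²·(1−1246/8382)·128/1246 = 0.0031222825
  → Var(ȳ_str) = 0.04552905.
Var(ȳ_srs) = (1 − 5915/44362)·804.1/5915 = 0.11781665.
deff = 0.04552905 / 0.11781665 = 0.3864.

0.3864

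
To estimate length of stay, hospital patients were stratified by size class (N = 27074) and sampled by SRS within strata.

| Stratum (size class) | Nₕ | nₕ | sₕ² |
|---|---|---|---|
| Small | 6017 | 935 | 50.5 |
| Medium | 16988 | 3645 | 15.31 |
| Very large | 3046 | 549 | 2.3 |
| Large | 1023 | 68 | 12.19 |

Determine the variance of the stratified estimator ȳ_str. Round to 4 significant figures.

Var(ȳ_str) = Σₕ Wₕ²(1 − fₕ)sₕ²/nₕ with Wₕ = Nₕ/N, N = 27074.
Small: Wₕ = 0.22224274; term = 0.22224274²·(1 − 0.15539305)·50.5/935 = 0.0022531473.
Medium: Wₕ = 0.62746547; term = 0.62746547²·(1 − 0.21456322)·15.31/3645 = 0.0012988786.
Very large: Wₕ = 0.11250646; term = 0.11250646²·(1 − 0.18023638)·2.3/549 = 4.3470945 × 10^-5.
Large: Wₕ = 0.03778533; term = 0.03778533²·(1 − 0.06647116)·12.19/68 = 2.3892905 × 10^-4.
Sum = 0.0038344259.

0.003834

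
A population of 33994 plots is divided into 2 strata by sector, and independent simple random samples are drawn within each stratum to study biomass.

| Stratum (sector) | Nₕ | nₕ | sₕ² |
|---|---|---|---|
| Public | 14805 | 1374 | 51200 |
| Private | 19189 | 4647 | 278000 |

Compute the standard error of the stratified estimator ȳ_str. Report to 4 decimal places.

Var(ȳ_str) = Σₕ Wₕ²(1 − fₕ)sₕ²/nₕ with Wₕ = Nₕ/N, N = 33994.
Public: Wₕ = 0.43551803; term = 0.43551803²·(1 − 0.09280648)·51200/1374 = 6.4120286.
Private: Wₕ = 0.56448197; term = 0.56448197²·(1 − 0.24216999)·278000/4647 = 14.445882.
Sum = 20.857911.
SE = √(20.857911) = 4.5670.

4.5670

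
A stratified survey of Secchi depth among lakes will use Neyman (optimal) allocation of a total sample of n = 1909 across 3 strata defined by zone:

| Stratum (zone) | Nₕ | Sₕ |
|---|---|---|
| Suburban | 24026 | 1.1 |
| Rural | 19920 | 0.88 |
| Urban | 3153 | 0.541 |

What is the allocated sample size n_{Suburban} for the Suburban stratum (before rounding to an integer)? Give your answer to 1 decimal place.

1104.9

Neyman allocation: nₕ = n·NₕSₕ / Σⱼ NⱼSⱼ.
Σ NⱼSⱼ = 24026·1.1 + 19920·0.88 + 3153·0.541 = 45663.973.
n_{Suburban} = 1909·24026·1.1 / 45663.973 = 1104.9.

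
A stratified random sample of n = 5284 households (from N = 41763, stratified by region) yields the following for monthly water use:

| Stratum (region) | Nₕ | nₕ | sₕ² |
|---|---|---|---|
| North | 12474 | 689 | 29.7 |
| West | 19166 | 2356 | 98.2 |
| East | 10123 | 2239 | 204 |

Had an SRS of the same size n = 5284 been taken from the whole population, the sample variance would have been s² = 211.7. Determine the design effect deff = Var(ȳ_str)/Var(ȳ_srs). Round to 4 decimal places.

Var(ȳ_str) = Σ Wₕ²(1−fₕ)sₕ²/nₕ with Wₕ = Nₕ/41763:
  North: (12474/41763)²·(1−689/12474)·29.7/689 = 0.0036331989
  West: (19166/41763)²·(1−2356/19166)·98.2/2356 = 0.0076993138
  East: (10123/41763)²·(1−2239/10123)·204/2239 = 0.0041691599
  → Var(ȳ_str) = 0.015501673.
Var(ȳ_srs) = (1 − 5284/41763)·211.7/5284 = 0.034995265.
deff = 0.015501673 / 0.034995265 = 0.4430.

0.4430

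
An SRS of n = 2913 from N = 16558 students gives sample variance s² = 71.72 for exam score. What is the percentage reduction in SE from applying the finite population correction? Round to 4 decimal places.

9.2215

f = n/N = 2913/16558 = 0.17592704.
SE_no-fpc = √(s²/n) = 0.15690974; SE_fpc = √((1−f)s²/n) = 0.14244025.
Ratio = √(1−f) = 0.90778464. Reduction = 100·(1 − 0.90778464) = 9.2215%.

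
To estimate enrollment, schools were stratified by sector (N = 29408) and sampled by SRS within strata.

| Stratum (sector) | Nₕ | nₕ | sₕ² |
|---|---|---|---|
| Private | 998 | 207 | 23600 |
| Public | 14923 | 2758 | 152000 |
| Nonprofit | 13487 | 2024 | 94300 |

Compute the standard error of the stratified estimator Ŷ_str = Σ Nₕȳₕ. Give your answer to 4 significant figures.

Var(Ŷ_str) = Σₕ Nₕ²(1 − fₕ)sₕ²/nₕ.
Private: 998²·(1 − 207/998)·23600/207 = 9.0001279 × 10^7.
Public: 14923²·(1 − 2758/14923)·152000/2758 = 1.0005011 × 10^10.
Nonprofit: 13487²·(1 − 2024/13487)·94300/2024 = 7.2030235 × 10^9.
Sum = 1.7298036 × 10^10.
SE = √(1.7298036 × 10^10) = 131500.

131500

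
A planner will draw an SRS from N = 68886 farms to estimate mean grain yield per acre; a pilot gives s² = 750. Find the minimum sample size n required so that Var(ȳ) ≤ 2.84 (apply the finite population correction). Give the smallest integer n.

264

Without fpc, n₀ = s²/D = 750/2.84 = 264.0845.
With fpc, (1 − n/N)·s²/n ≤ D requires n ≥ n₀/(1 + n₀/N) = 264.0845/(1 + 264.0845/68886) = 263.0760.
Rounding up, n = 264.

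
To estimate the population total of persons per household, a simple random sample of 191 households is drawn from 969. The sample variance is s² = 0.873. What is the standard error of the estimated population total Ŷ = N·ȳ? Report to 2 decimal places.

Var(Ŷ) = N²·Var(ȳ) = N²·(1 − n/N)·s²/n.
f = 191/969 = 0.19711042; Var(ȳ) = 0.80288958·0.873/191 = 0.0036697518.
Var(Ŷ) = 969² · 0.0036697518 = 3445.7538.
SE(Ŷ) = √(3445.7538) = 58.70.

58.70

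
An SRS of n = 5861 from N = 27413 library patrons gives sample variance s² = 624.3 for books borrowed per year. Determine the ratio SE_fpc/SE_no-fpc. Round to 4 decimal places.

f = n/N = 5861/27413 = 0.21380367.
SE_no-fpc = √(s²/n) = 0.32637043; SE_fpc = √((1−f)s²/n) = 0.2893852.
Ratio = √(1−f) = 0.88667713.

0.8867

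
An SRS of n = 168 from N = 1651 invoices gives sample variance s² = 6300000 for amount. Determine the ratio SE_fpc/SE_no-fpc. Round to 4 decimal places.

f = n/N = 168/1651 = 0.10175651.
SE_no-fpc = √(s²/n) = 193.64917; SE_fpc = √((1−f)s²/n) = 183.53237.
Ratio = √(1−f) = 0.94775708.

0.9478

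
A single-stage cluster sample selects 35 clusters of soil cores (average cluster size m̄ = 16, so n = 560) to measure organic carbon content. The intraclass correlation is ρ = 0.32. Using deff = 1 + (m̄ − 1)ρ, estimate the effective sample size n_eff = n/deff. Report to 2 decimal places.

96.55

deff = 1 + (16 − 1)·0.32 = 1 + 4.8 = 5.8.
n_eff = 560 / 5.8 = 96.55.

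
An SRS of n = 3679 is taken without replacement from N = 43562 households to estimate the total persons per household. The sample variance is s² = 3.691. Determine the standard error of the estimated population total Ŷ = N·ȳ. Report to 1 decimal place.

Var(Ŷ) = N²·Var(ȳ) = N²·(1 − n/N)·s²/n.
f = 3679/43562 = 0.08445434; Var(ȳ) = 0.91554566·3.691/3679 = 9.1853195 × 10^-4.
Var(Ŷ) = 43562² · (9.1853195 × 10^-4) = 1.7430502 × 10^6.
SE(Ŷ) = √(1.7430502 × 10^6) = 1320.2.

1320.2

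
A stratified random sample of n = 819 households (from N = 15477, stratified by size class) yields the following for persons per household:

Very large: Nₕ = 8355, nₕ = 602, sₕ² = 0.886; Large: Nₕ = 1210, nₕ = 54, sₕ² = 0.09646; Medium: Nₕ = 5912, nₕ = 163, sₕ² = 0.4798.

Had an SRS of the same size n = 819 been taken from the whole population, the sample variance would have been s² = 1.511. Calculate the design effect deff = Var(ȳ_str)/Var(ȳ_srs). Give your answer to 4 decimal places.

0.4728

Var(ȳ_str) = Σ Wₕ²(1−fₕ)sₕ²/nₕ with Wₕ = Nₕ/15477:
  Very large: (8355/15477)²·(1−602/8355)·0.886/602 = 3.979971 × 10^-4
  Large: (1210/15477)²·(1−54/1210)·0.09646/54 = 1.0430933 × 10^-5
  Medium: (5912/15477)²·(1−163/5912)·0.4798/163 = 4.1766281 × 10^-4
  → Var(ȳ_str) = 8.2609084 × 10^-4.
Var(ȳ_srs) = (1 − 819/15477)·1.511/819 = 0.0017473041.
deff = (8.2609084 × 10^-4) / 0.0017473041 = 0.4728.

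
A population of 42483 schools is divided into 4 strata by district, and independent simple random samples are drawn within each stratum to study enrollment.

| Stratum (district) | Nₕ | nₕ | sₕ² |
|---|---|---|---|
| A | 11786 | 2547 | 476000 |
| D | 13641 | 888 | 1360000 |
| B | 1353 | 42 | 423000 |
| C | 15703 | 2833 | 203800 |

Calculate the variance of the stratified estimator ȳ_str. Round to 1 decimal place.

Var(ȳ_str) = Σₕ Wₕ²(1 − fₕ)sₕ²/nₕ with Wₕ = Nₕ/N, N = 42483.
A: Wₕ = 0.27742862; term = 0.27742862²·(1 − 0.21610385)·476000/2547 = 11.275584.
D: Wₕ = 0.32109314; term = 0.32109314²·(1 − 0.06509787)·1360000/888 = 147.62304.
B: Wₕ = 0.03184803; term = 0.03184803²·(1 − 0.03104213)·423000/42 = 9.8983136.
C: Wₕ = 0.36963021; term = 0.36963021²·(1 − 0.18041139)·203800/2833 = 8.0554244.
Sum = 176.85236.

176.9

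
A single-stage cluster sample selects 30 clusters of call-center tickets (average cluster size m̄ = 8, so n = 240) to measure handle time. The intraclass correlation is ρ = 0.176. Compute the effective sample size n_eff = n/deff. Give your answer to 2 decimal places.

107.53

deff = 1 + (8 − 1)·0.176 = 1 + 1.232 = 2.232.
n_eff = 240 / 2.232 = 107.53.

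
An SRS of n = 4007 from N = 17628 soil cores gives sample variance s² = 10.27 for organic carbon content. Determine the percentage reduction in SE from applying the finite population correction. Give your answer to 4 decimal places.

f = n/N = 4007/17628 = 0.22730883.
SE_no-fpc = √(s²/n) = 0.050626226; SE_fpc = √((1−f)s²/n) = 0.044501897.
Ratio = √(1−f) = 0.87902854. Reduction = 100·(1 − 0.87902854) = 12.0971%.

12.0971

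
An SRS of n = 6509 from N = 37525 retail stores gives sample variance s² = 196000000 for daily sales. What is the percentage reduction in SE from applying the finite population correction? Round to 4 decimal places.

f = n/N = 6509/37525 = 0.17345769.
SE_no-fpc = √(s²/n) = 173.52853; SE_fpc = √((1−f)s²/n) = 157.76238.
Ratio = √(1−f) = 0.90914372. Reduction = 100·(1 − 0.90914372) = 9.0856%.

9.0856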